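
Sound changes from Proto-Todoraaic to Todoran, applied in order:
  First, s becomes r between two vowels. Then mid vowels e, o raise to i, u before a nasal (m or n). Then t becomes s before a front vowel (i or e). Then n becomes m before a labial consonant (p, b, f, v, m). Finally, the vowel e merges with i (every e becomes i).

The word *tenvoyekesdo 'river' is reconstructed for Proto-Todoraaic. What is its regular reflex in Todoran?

Todoran: *tenvoyekesdo
  tenvoyekesdo (rule 1 does not apply)
  tenvoyekesdo → tinvoyekesdo   [pre-nasal raising]
  tinvoyekesdo → sinvoyekesdo   [palatalisation]
  sinvoyekesdo → simvoyekesdo   [nasal place assimilation]
  simvoyekesdo → simvoyikisdo   [vowel merger]
  giving Todoran simvoyikisdo.

simvoyikisdo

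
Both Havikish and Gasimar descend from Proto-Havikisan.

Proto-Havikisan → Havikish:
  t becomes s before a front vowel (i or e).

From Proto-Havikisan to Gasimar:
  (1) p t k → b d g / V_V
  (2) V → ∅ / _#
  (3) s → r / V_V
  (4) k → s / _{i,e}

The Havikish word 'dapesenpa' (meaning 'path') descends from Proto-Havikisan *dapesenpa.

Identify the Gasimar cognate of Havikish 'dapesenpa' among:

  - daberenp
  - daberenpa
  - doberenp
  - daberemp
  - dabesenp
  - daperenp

Gasimar: *dapesenpa > dabesenpa > dabesenp > daberenp  (by intervocalic voicing, apocope, rhotacism)
Among the options, 'daberenp' alone shows every Gasimar change applied in order.

daberenp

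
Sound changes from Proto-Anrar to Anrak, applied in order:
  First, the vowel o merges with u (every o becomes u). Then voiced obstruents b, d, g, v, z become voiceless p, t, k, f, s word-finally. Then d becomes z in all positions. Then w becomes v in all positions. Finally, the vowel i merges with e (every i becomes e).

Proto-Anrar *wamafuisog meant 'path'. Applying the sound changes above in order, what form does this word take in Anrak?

Anrak: *wamafuisog
  wamafuisog → wamafuisug   [vowel merger]
  wamafuisug → wamafuisuk   [final devoicing]
  wamafuisuk (rule 3 does not apply)
  wamafuisuk → vamafuisuk   [unconditioned shift]
  vamafuisuk → vamafuesuk   [vowel merger]
  giving Anrak vamafuesuk.

vamafuesuk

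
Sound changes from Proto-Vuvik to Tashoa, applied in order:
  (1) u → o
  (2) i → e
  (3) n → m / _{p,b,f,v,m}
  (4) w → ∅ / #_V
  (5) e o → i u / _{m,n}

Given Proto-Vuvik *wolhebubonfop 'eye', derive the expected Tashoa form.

olhebobumfop

Tashoa: *wolhebubonfop
  wolhebubonfop → wolhebobonfop   [vowel merger]
  wolhebobonfop (rule 2 does not apply)
  wolhebobonfop → wolhebobomfop   [nasal place assimilation]
  wolhebobomfop → olhebobomfop   [glide loss]
  olhebobomfop → olhebobumfop   [pre-nasal raising]
  giving Tashoa olhebobumfop.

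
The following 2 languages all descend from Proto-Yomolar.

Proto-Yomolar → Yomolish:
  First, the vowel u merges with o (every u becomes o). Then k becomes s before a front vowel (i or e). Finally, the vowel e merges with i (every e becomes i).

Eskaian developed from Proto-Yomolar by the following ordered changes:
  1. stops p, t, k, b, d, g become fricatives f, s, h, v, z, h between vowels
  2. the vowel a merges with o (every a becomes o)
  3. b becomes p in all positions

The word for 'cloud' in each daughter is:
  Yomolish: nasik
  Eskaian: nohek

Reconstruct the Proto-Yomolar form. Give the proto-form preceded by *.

Position 3: Yomolish has s, Eskaian has h. Taking the neighbouring segments as reconstructed: Yomolish s could go back to *k or *s; Eskaian h could go back to *k or *g or *h — the one source consistent with every daughter is *k.
Position 4: Yomolish has i, Eskaian has e. Eskaian preserves e here (none of its changes turn any other segment into e), so the proto-segment is *e.
Verify the candidate proto-form against each daughter:
Yomolish: start from *nakek.
  rule 1: no change — nakek
  rule 2 (palatalisation): nakek → nasek
  rule 3 (vowel merger): nasek → nasik
  ⇒ Yomolish nasik
Eskaian: *nakek
  nakek → nahek   [intervocalic lenition]
  nahek → nohek   [vowel merger]
  nohek (rule 3 does not apply)
  giving Eskaian nohek.
Only *nakek yields all of Yomolish nasik, Eskaian nohek.

*nakek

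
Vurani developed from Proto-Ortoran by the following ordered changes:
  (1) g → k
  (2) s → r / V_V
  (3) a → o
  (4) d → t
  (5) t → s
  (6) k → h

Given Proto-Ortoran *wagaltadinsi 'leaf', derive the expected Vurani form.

woholsosinsi

Vurani: start from *wagaltadinsi.
  rule 1 (unconditioned shift): wagaltadinsi → wakaltadinsi
  rule 2: no change — wakaltadinsi
  rule 3 (vowel merger): wakaltadinsi → wokoltodinsi
  rule 4 (unconditioned shift): wokoltodinsi → wokoltotinsi
  rule 5 (unconditioned shift): wokoltotinsi → wokolsosinsi
  rule 6 (unconditioned shift): wokolsosinsi → woholsosinsi
  ⇒ Vurani woholsosinsi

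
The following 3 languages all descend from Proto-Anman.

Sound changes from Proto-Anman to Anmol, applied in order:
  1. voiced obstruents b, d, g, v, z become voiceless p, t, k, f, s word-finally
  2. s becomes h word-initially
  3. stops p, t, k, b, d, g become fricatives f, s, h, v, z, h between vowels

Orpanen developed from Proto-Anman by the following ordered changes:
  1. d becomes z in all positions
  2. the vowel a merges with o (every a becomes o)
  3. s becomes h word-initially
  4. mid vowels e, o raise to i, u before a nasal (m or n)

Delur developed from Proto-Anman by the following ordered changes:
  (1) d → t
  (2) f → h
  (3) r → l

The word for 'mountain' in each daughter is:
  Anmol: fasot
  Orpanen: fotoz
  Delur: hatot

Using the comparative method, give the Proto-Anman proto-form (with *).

*fatod

Position 2: Anmol has a, Orpanen has o, Delur has a. Anmol preserves a here (none of its changes turn any other segment into a), so the proto-segment is *a.
Position 5: Anmol has t, Orpanen has z, Delur has t. Taking the neighbouring segments as reconstructed: Anmol t could go back to *t or *d; Orpanen z could go back to *d or *z; Delur t could go back to *t or *d — the one source consistent with every daughter is *d.
Position 1: Anmol has f, Orpanen has f, Delur has h. Orpanen preserves f here (none of its changes turn any other segment into f), so the proto-segment is *f.
Verify the candidate proto-form against each daughter:
Anmol: start from *fatod.
  rule 1 (final devoicing): fatod → fatot
  rule 2: no change — fatot
  rule 3 (intervocalic lenition): fatot → fasot
  ⇒ Anmol fasot
Orpanen: *fatod
  fatod → fatoz   [unconditioned shift]
  fatoz → fotoz   [vowel merger]
  fotoz (rule 3 does not apply)
  fotoz (rule 4 does not apply)
  giving Orpanen fotoz.
Delur: *fatod > fatot > hatot  (by unconditioned shift, unconditioned shift)
No other proto-form is consistent with every reflex, so the reconstruction is *fatod.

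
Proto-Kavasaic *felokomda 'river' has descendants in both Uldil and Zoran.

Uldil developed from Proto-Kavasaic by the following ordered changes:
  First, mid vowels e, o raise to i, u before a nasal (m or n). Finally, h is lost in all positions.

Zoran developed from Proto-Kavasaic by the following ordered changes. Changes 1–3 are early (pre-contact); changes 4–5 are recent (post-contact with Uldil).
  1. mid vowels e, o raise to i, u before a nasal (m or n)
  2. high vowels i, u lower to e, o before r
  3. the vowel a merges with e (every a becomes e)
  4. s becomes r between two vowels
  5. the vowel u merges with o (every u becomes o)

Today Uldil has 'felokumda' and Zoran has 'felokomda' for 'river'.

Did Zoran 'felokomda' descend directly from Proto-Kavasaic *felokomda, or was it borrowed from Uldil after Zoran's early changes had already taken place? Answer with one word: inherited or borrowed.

borrowed

If inherited, *felokomda would pass through all of Zoran's changes:
Zoran: *felokomda > felokumda > felokumde > felokomde  (by pre-nasal raising, vowel merger, vowel merger)
If borrowed from Uldil 'felokumda' after the early changes, it would undergo only the recent ones:
  rule 4 (rhotacism): no change (felokumda)
  rule 5 (vowel merger): felokumda → felokomda
  ⇒ as a loan: felokomda
Zoran 'felokomda' matches the loan outcome 'felokomda', not the inherited 'felokomde' — it skipped the early Zoran changes, so it was borrowed from Uldil.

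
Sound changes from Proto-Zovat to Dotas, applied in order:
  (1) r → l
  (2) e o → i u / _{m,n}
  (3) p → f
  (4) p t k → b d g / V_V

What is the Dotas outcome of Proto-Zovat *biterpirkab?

bidelfilkab

Dotas: *biterpirkab
  biterpirkab → bitelpilkab   [unconditioned shift]
  bitelpilkab (rule 2 does not apply)
  bitelpilkab → bitelfilkab   [unconditioned shift]
  bitelfilkab → bidelfilkab   [intervocalic voicing]
  giving Dotas bidelfilkab.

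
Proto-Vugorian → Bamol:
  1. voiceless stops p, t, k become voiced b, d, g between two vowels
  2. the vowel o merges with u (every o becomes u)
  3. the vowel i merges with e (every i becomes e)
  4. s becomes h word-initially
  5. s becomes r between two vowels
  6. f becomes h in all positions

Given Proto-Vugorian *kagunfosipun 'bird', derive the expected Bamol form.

Bamol: *kagunfosipun
  kagunfosipun → kagunfosibun   [intervocalic voicing]
  kagunfosibun → kagunfusibun   [vowel merger]
  kagunfusibun → kagunfusebun   [vowel merger]
  kagunfusebun (rule 4 does not apply)
  kagunfusebun → kagunfurebun   [rhotacism]
  kagunfurebun → kagunhurebun   [unconditioned shift]
  giving Bamol kagunhurebun.

kagunhurebun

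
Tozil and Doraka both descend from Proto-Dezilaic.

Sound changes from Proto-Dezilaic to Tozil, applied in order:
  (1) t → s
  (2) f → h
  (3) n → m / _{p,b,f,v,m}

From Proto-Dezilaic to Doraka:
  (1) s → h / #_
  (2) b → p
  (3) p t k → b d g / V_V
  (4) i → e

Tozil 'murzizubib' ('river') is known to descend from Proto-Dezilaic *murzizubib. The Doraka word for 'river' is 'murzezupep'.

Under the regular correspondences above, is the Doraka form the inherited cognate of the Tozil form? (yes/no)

no

Derive the expected Doraka reflex of *murzizubib:
Doraka: *murzizubib > murzizupip > murzizubip > murzezubep  (by unconditioned shift, intervocalic voicing, vowel merger)
The regular Doraka reflex would be 'murzezubep', but the attested form is 'murzezupep'. The correspondence is irregular, so they are not cognates (the Doraka form has a different source).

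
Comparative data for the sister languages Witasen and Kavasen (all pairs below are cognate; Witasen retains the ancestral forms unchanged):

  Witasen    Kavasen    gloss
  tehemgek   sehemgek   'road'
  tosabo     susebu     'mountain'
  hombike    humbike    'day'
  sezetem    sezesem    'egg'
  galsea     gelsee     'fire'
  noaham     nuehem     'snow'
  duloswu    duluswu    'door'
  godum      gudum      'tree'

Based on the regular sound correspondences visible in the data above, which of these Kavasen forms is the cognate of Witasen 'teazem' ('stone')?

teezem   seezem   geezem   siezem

seezem

tehemgek ~ sehemgek — Witasen t corresponds to Kavasen s word-initially before a front vowel.
noaham ~ nuehem — Witasen a corresponds to Kavasen e after a vowel, before a consonant other than r, m, n, p, b, f, v.
Applying these to Witasen 'teazem':
  teazem → seazem   (t→s word-initially before a front vowel)
  seazem → seezem   (a→e after a vowel, before a consonant other than r, m, n, p, b, f, v)
So the Kavasen cognate is 'seezem'.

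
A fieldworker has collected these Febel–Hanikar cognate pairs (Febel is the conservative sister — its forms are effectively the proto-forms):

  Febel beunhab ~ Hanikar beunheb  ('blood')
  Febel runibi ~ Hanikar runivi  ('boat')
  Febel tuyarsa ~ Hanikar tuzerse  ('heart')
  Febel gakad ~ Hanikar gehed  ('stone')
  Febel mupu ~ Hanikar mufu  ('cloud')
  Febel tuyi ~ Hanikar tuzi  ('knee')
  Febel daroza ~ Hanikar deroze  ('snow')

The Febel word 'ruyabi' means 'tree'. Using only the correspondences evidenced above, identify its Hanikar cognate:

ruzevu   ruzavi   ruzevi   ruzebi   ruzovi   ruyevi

tuyarsa ~ tuzerse — Febel y corresponds to Hanikar z between vowels (before a back vowel).
beunhab ~ beunheb — Febel a corresponds to Hanikar e after a consonant, before a labial obstruent.
runibi ~ runivi — Febel b corresponds to Hanikar v between vowels (before a front vowel).
Applying these to Febel 'ruyabi':
  ruyabi → ruzabi   (y→z between vowels (before a back vowel))
  ruzabi → ruzebi   (a→e after a consonant, before a labial obstruent)
  ruzebi → ruzevi   (b→v between vowels (before a front vowel))
So the Hanikar cognate is 'ruzevi'.

ruzevi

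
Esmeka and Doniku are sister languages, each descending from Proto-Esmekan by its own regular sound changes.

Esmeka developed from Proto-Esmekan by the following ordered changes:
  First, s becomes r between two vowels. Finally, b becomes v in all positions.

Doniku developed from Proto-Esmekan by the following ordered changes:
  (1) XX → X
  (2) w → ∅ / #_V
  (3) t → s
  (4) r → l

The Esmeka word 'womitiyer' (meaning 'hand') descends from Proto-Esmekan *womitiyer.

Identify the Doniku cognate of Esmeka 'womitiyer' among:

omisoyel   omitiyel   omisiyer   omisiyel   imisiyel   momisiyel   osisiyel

Doniku: *womitiyer > omitiyer > omisiyer > omisiyel  (by glide loss, unconditioned shift, unconditioned shift)
Among the options, 'omisiyel' alone shows every Doniku change applied in order.

omisiyel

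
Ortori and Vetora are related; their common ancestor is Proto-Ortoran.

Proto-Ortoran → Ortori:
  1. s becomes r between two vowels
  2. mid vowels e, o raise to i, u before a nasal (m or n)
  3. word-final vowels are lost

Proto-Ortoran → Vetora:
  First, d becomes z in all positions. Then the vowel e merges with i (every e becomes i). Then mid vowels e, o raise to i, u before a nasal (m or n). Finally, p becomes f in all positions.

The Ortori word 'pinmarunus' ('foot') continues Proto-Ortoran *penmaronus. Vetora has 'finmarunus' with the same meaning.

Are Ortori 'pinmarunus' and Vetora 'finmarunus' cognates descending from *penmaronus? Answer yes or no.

yes

Derive the expected Vetora reflex of *penmaronus:
Vetora: *penmaronus > pinmaronus > pinmarunus > finmarunus  (by vowel merger, pre-nasal raising, unconditioned shift)
Vetora 'finmarunus' matches the regular reflex exactly, so the pair is cognate.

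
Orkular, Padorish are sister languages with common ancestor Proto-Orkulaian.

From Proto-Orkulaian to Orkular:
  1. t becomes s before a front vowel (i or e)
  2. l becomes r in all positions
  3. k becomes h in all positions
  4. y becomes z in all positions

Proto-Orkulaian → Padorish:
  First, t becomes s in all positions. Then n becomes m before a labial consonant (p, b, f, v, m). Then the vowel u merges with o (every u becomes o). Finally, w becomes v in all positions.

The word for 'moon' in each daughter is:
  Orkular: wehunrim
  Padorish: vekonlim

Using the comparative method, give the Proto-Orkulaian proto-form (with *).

*wekunlim

Position 6: Orkular has r, Padorish has l. Padorish preserves l here (none of its changes turn any other segment into l), so the proto-segment is *l.
Position 3: Orkular has h, Padorish has k. Padorish preserves k here (none of its changes turn any other segment into k), so the proto-segment is *k.
Position 4: Orkular has u, Padorish has o. Orkular preserves u here (none of its changes turn any other segment into u), so the proto-segment is *u.
Verify the candidate proto-form against each daughter:
Orkular: start from *wekunlim.
  rule 1: no change — wekunlim
  rule 2 (unconditioned shift): wekunlim → wekunrim
  rule 3 (unconditioned shift): wekunrim → wehunrim
  rule 4: no change — wehunrim
  ⇒ Orkular wehunrim
Padorish: *wekunlim > wekonlim > vekonlim  (by vowel merger, unconditioned shift)
*wekunlim is the unique common source.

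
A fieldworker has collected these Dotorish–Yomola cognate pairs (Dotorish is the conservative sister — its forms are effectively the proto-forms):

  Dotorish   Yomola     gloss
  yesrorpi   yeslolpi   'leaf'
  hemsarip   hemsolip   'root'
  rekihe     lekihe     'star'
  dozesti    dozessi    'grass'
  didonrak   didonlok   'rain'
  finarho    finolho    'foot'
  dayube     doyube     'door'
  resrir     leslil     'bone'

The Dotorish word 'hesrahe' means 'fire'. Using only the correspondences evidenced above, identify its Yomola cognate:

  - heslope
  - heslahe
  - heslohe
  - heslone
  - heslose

heslohe

didonrak ~ didonlok — Dotorish r corresponds to Yomola l after a consonant, before a back vowel.
didonrak ~ didonlok, dayube ~ doyube — Dotorish a corresponds to Yomola o after a consonant, before a consonant other than r, m, n, p, b, f, v.
Applying these to Dotorish 'hesrahe':
  hesrahe → heslahe   (r→l after a consonant, before a back vowel)
  heslahe → heslohe   (a→o after a consonant, before a consonant other than r, m, n, p, b, f, v)
So the Yomola cognate is 'heslohe'.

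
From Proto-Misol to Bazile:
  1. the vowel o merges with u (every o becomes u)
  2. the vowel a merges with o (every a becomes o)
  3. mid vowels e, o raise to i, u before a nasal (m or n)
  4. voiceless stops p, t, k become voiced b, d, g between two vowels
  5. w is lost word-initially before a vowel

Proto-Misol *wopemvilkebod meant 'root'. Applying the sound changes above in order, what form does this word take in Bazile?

Bazile: *wopemvilkebod
  wopemvilkebod → wupemvilkebud   [vowel merger]
  wupemvilkebud (rule 2 does not apply)
  wupemvilkebud → wupimvilkebud   [pre-nasal raising]
  wupimvilkebud → wubimvilkebud   [intervocalic voicing]
  wubimvilkebud → ubimvilkebud   [glide loss]
  giving Bazile ubimvilkebud.

ubimvilkebud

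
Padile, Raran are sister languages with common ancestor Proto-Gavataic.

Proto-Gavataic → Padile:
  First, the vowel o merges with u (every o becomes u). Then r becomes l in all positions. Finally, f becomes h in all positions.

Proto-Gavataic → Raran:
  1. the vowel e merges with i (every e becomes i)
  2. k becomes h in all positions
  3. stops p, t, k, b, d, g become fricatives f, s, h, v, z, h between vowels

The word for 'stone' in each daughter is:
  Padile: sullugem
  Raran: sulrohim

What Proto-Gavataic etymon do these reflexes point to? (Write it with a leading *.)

Position 5: Padile has u, Raran has o. Raran preserves o here (none of its changes turn any other segment into o), so the proto-segment is *o.
Position 7: Padile has e, Raran has i. Padile preserves e here (none of its changes turn any other segment into e), so the proto-segment is *e.
This points to *sulrogem. Verify forward in each daughter:
Padile: start from *sulrogem.
  rule 1 (vowel merger): sulrogem → sulrugem
  rule 2 (unconditioned shift): sulrugem → sullugem
  rule 3: no change — sullugem
  ⇒ Padile sullugem
Raran: *sulrogem
  sulrogem → sulrogim   [vowel merger]
  sulrogim (rule 2 does not apply)
  sulrogim → sulrohim   [intervocalic lenition]
  giving Raran sulrohim.
No other proto-form is consistent with every reflex, so the reconstruction is *sulrogem.

*sulrogem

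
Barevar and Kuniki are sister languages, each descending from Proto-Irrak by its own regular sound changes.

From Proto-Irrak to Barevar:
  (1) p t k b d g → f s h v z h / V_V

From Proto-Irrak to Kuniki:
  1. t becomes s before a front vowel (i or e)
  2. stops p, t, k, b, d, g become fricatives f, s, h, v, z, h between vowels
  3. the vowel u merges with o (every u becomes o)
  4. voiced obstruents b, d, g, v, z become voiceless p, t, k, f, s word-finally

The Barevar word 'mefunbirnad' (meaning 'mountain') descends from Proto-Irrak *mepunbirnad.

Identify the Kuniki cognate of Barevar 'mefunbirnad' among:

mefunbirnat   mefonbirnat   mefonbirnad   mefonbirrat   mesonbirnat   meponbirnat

mefonbirnat

Kuniki: *mepunbirnad > mefunbirnad > mefonbirnad > mefonbirnat  (by intervocalic lenition, vowel merger, final devoicing)
Only 'mefonbirnat' matches the regular Kuniki development of *mepunbirnad.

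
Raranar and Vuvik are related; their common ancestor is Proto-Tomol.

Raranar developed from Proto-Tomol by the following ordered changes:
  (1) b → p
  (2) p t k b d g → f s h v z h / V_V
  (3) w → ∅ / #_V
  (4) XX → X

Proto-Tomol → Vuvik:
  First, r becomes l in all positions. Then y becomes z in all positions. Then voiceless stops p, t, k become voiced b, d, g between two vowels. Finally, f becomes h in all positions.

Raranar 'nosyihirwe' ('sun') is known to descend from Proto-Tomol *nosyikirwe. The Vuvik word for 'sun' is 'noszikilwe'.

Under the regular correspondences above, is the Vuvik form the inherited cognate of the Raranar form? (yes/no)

Derive the expected Vuvik reflex of *nosyikirwe:
Vuvik: *nosyikirwe
  nosyikirwe → nosyikilwe   [unconditioned shift]
  nosyikilwe → noszikilwe   [unconditioned shift]
  noszikilwe → noszigilwe   [intervocalic voicing]
  noszigilwe (rule 4 does not apply)
  giving Vuvik noszigilwe.
The regular Vuvik reflex would be 'noszigilwe', but the attested form is 'noszikilwe'. The correspondence is irregular, so they are not cognates (the Vuvik form has a different source).

no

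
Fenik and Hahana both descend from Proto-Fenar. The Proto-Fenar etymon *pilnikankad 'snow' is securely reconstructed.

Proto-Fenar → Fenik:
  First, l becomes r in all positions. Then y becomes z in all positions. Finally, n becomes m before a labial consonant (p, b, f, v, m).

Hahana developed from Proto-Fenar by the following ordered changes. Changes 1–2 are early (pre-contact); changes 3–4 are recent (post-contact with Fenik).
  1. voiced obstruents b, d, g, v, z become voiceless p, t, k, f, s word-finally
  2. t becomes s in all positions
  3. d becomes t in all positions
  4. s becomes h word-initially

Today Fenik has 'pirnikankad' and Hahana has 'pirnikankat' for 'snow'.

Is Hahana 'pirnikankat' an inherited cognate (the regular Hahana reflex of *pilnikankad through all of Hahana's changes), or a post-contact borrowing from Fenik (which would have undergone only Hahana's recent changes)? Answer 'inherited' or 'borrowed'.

If inherited, *pilnikankad would pass through all of Hahana's changes:
Hahana: *pilnikankad
  pilnikankad → pilnikankat   [final devoicing]
  pilnikankat → pilnikankas   [unconditioned shift]
  pilnikankas (rule 3 does not apply)
  pilnikankas (rule 4 does not apply)
  giving Hahana pilnikankas.
If borrowed from Fenik 'pirnikankad' after the early changes, it would undergo only the recent ones:
  rule 3 (unconditioned shift): pirnikankad → pirnikankat
  rule 4 (debuccalisation): no change (pirnikankat)
  ⇒ as a loan: pirnikankat
Hahana 'pirnikankat' matches the loan outcome 'pirnikankat', not the inherited 'pilnikankas' — it skipped the early Hahana changes, so it was borrowed from Fenik.

borrowed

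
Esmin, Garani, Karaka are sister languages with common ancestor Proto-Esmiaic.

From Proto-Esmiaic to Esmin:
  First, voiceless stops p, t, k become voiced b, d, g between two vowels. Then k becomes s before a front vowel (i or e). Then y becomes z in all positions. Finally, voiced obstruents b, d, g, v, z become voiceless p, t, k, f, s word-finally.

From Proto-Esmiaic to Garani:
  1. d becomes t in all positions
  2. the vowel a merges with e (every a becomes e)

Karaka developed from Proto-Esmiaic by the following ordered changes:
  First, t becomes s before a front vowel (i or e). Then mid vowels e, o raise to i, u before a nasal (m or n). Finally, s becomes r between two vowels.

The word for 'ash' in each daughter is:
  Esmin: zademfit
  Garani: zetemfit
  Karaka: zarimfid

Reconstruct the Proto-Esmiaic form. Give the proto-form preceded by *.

*zatemfid

Position 3: Esmin has d, Garani has t, Karaka has r. Taking the neighbouring segments as reconstructed: Esmin d could go back to *t or *d; Garani t could go back to *t or *d; Karaka r could go back to *t or *s or *r — the one source consistent with every daughter is *t.
Position 4: Esmin has e, Garani has e, Karaka has i. Esmin preserves e here (none of its changes turn any other segment into e), so the proto-segment is *e.
Continuing position by position gives *zatemfid; check it forward:
Esmin: start from *zatemfid.
  rule 1 (intervocalic voicing): zatemfid → zademfid
  rule 2: no change — zademfid
  rule 3: no change — zademfid
  rule 4 (final devoicing): zademfid → zademfit
  ⇒ Esmin zademfit
Garani: start from *zatemfid.
  rule 1 (unconditioned shift): zatemfid → zatemfit
  rule 2 (vowel merger): zatemfit → zetemfit
  ⇒ Garani zetemfit
Karaka: start from *zatemfid.
  rule 1 (palatalisation): zatemfid → zasemfid
  rule 2 (pre-nasal raising): zasemfid → zasimfid
  rule 3 (rhotacism): zasimfid → zarimfid
  ⇒ Karaka zarimfid
*zatemfid is the unique common source.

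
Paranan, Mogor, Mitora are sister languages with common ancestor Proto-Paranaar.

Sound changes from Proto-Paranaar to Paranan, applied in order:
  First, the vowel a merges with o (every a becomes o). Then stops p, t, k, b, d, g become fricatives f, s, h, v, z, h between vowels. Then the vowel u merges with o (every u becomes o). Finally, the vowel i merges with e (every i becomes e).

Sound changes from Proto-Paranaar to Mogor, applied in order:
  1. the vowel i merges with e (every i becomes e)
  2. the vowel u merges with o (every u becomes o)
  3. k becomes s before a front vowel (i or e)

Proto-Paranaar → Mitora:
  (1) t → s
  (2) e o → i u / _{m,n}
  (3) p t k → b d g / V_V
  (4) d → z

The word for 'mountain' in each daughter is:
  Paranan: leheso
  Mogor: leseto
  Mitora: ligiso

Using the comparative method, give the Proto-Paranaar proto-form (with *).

*likito

Position 5: Paranan has s, Mogor has t, Mitora has s. Mogor preserves t here (none of its changes turn any other segment into t), so the proto-segment is *t.
Position 2: Paranan has e, Mogor has e, Mitora has i. Taking the neighbouring segments as reconstructed: Paranan e could go back to *e or *i; Mogor e could go back to *e or *i; Mitora i can only go back to *i — the one source consistent with every daughter is *i.
Position 4: Paranan has e, Mogor has e, Mitora has i. Taking the neighbouring segments as reconstructed: Paranan e could go back to *e or *i; Mogor e could go back to *e or *i; Mitora i can only go back to *i — the one source consistent with every daughter is *i.
This points to *likito. Verify forward in each daughter:
Paranan: *likito
  likito (rule 1 does not apply)
  likito → lihiso   [intervocalic lenition]
  lihiso (rule 3 does not apply)
  lihiso → leheso   [vowel merger]
  giving Paranan leheso.
Mogor: start from *likito.
  rule 1 (vowel merger): likito → leketo
  rule 2: no change — leketo
  rule 3 (palatalisation): leketo → leseto
  ⇒ Mogor leseto
Mitora: *likito > likiso > ligiso  (by unconditioned shift, intervocalic voicing)
Only *likito yields all of Paranan leheso, Mogor leseto, Mitora ligiso.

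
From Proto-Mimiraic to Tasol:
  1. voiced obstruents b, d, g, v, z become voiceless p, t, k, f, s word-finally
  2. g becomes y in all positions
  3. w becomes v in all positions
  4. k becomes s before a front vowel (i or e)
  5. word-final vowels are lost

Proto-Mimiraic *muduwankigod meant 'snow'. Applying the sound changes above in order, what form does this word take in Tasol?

Tasol: *muduwankigod > muduwankigot > muduwankiyot > muduvankiyot > muduvansiyot  (by final devoicing, unconditioned shift, unconditioned shift, palatalisation)

muduvansiyot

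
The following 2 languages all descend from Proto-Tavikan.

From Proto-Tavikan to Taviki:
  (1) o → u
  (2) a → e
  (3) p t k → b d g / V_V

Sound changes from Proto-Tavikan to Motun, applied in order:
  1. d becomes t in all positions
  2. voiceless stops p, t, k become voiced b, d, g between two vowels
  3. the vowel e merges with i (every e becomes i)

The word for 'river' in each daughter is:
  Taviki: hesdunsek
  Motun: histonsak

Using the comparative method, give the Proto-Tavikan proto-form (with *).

Position 8: Taviki has e, Motun has a. Motun preserves a here (none of its changes turn any other segment into a), so the proto-segment is *a.
Position 2: Taviki has e, Motun has i. Taking the neighbouring segments as reconstructed: Taviki e could go back to *a or *e; Motun i could go back to *e or *i — the one source consistent with every daughter is *e.
Position 5: Taviki has u, Motun has o. Motun preserves o here (none of its changes turn any other segment into o), so the proto-segment is *o.
Continuing position by position gives *hesdonsak; check it forward:
Taviki: start from *hesdonsak.
  rule 1 (vowel merger): hesdonsak → hesdunsak
  rule 2 (vowel merger): hesdunsak → hesdunsek
  rule 3: no change — hesdunsek
  ⇒ Taviki hesdunsek
Motun: *hesdonsak > hestonsak > histonsak  (by unconditioned shift, vowel merger)
*hesdonsak is the unique common source.

*hesdonsak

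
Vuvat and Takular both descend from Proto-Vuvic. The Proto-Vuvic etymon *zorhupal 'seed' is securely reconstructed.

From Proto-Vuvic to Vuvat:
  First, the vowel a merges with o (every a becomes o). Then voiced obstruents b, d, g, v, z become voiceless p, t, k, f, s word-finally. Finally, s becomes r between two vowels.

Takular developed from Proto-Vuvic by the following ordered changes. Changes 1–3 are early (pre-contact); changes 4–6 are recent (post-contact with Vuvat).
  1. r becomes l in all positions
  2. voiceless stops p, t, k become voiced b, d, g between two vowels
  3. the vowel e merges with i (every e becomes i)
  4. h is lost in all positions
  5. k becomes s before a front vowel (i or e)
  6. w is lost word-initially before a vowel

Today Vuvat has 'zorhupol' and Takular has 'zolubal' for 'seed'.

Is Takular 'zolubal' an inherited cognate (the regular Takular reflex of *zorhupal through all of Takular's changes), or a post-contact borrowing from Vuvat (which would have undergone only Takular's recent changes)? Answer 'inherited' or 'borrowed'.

If inherited, *zorhupal would pass through all of Takular's changes:
Takular: start from *zorhupal.
  rule 1 (unconditioned shift): zorhupal → zolhupal
  rule 2 (intervocalic voicing): zolhupal → zolhubal
  rule 3: no change — zolhubal
  rule 4 (h-loss): zolhubal → zolubal
  rule 5: no change — zolubal
  rule 6: no change — zolubal
  ⇒ Takular zolubal
If borrowed from Vuvat 'zorhupol' after the early changes, it would undergo only the recent ones:
  rule 4 (h-loss): zorhupol → zorupol
  rule 5 (palatalisation): no change (zorupol)
  rule 6 (glide loss): no change (zorupol)
  ⇒ as a loan: zorupol
Takular 'zolubal' matches the inherited outcome exactly, so it is an inherited cognate, not a loan.

inherited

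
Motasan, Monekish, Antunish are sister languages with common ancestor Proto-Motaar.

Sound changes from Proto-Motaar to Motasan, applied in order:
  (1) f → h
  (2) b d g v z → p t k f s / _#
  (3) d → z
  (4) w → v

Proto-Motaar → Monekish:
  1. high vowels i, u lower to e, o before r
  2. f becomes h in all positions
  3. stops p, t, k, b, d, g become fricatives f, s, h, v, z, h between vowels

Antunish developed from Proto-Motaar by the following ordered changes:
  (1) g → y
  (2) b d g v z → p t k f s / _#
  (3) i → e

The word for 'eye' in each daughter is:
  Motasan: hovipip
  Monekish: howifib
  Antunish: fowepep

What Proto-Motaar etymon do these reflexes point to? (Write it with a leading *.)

Position 7: Motasan has p, Monekish has b, Antunish has p. Monekish preserves b here (none of its changes turn any other segment into b), so the proto-segment is *b.
Position 4: Motasan has i, Monekish has i, Antunish has e. Motasan preserves i here (none of its changes turn any other segment into i), so the proto-segment is *i.
Continuing position by position gives *fowipib; check it forward:
Motasan: start from *fowipib.
  rule 1 (unconditioned shift): fowipib → howipib
  rule 2 (final devoicing): howipib → howipip
  rule 3: no change — howipip
  rule 4 (unconditioned shift): howipip → hovipip
  ⇒ Motasan hovipip
Monekish: start from *fowipib.
  rule 1: no change — fowipib
  rule 2 (unconditioned shift): fowipib → howipib
  rule 3 (intervocalic lenition): howipib → howifib
  ⇒ Monekish howifib
Antunish: *fowipib
  fowipib (rule 1 does not apply)
  fowipib → fowipip   [final devoicing]
  fowipip → fowepep   [vowel merger]
  giving Antunish fowepep.
Only *fowipib yields all of Motasan hovipip, Monekish howifib, Antunish fowepep.

*fowipib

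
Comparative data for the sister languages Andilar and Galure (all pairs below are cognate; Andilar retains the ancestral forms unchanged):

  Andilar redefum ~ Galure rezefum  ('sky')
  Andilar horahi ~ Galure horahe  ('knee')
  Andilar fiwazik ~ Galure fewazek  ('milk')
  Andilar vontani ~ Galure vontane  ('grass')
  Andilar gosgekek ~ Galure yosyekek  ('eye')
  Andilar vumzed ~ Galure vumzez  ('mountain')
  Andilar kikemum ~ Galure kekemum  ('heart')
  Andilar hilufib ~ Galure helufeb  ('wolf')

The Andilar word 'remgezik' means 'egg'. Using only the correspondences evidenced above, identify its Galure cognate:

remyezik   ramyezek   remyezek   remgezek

remyezek

gosgekek ~ yosyekek — Andilar g corresponds to Galure y after a consonant, before a front vowel.
fiwazik ~ fewazek, kikemum ~ kekemum — Andilar i corresponds to Galure e after a consonant, before a consonant other than r, m, n, p, b, f, v.
Applying these to Andilar 'remgezik':
  remgezik → remyezik   (g→y after a consonant, before a front vowel)
  remyezik → remyezek   (i→e after a consonant, before a consonant other than r, m, n, p, b, f, v)
So the Galure cognate is 'remyezek'.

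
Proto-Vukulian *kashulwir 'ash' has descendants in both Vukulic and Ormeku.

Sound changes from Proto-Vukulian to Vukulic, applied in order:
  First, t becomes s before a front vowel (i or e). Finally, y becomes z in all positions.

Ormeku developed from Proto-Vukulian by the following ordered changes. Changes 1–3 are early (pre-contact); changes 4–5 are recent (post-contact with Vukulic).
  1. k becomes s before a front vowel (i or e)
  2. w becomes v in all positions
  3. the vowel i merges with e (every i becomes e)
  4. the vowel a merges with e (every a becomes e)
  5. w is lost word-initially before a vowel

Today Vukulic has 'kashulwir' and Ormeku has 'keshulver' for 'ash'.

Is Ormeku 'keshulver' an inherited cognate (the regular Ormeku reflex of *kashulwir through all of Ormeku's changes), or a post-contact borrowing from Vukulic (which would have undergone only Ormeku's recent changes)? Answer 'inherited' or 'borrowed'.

inherited

If inherited, *kashulwir would pass through all of Ormeku's changes:
Ormeku: *kashulwir > kashulvir > kashulver > keshulver  (by unconditioned shift, vowel merger, vowel merger)
If borrowed from Vukulic 'kashulwir' after the early changes, it would undergo only the recent ones:
  rule 4 (vowel merger): kashulwir → keshulwir
  rule 5 (glide loss): no change (keshulwir)
  ⇒ as a loan: keshulwir
Ormeku 'keshulver' matches the inherited outcome exactly, so it is an inherited cognate, not a loan.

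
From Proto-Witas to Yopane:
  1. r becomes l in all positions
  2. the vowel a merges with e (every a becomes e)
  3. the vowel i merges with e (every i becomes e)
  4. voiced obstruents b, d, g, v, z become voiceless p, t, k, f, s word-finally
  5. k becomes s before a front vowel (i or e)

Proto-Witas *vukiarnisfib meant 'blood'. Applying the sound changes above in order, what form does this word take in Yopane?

Yopane: start from *vukiarnisfib.
  rule 1 (unconditioned shift): vukiarnisfib → vukialnisfib
  rule 2 (vowel merger): vukialnisfib → vukielnisfib
  rule 3 (vowel merger): vukielnisfib → vukeelnesfeb
  rule 4 (final devoicing): vukeelnesfeb → vukeelnesfep
  rule 5 (palatalisation): vukeelnesfep → vuseelnesfep
  ⇒ Yopane vuseelnesfep

vuseelnesfep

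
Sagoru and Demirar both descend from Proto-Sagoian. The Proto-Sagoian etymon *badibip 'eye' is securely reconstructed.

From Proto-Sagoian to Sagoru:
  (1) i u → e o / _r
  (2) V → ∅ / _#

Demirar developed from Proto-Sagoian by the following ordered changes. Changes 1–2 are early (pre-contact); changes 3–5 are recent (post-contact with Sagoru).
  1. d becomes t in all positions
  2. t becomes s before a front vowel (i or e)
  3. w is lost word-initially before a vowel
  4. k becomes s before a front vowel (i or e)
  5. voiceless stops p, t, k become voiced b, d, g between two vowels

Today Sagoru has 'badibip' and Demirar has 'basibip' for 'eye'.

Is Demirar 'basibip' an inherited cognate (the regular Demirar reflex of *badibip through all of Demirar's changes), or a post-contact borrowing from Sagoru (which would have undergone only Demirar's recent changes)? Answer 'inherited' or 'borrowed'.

inherited

If inherited, *badibip would pass through all of Demirar's changes:
Demirar: *badibip > batibip > basibip  (by unconditioned shift, palatalisation)
If borrowed from Sagoru 'badibip' after the early changes, it would undergo only the recent ones:
  rule 3 (glide loss): no change (badibip)
  rule 4 (palatalisation): no change (badibip)
  rule 5 (intervocalic voicing): no change (badibip)
  ⇒ as a loan: badibip
Demirar 'basibip' matches the inherited outcome exactly, so it is an inherited cognate, not a loan.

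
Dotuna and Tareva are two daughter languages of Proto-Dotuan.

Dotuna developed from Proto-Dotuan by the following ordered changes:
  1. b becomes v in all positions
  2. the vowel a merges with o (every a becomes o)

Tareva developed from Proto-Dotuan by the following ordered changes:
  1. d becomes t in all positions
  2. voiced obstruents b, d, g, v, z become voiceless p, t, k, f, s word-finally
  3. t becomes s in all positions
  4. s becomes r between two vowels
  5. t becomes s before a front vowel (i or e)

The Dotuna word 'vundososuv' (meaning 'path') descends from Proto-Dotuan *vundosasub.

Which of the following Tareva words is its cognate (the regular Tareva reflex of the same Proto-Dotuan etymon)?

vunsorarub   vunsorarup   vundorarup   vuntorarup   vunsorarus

vunsorarup

Tareva: *vundosasub > vuntosasub > vuntosasup > vunsosasup > vunsorarup  (by unconditioned shift, final devoicing, unconditioned shift, rhotacism)
The other candidates each miss or misapply at least one Tareva change.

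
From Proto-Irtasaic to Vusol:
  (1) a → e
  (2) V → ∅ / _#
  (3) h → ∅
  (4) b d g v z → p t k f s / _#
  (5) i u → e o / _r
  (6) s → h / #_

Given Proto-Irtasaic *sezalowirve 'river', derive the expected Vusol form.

Vusol: *sezalowirve > sezelowirve > sezelowirv > sezelowirf > sezelowerf > hezelowerf  (by vowel merger, apocope, final devoicing, pre-rhotic lowering, debuccalisation)

hezelowerf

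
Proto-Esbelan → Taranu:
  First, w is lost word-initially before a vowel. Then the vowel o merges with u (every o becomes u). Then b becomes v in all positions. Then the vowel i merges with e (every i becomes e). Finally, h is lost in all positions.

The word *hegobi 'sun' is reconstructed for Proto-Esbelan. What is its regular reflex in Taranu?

Taranu: start from *hegobi.
  rule 1: no change — hegobi
  rule 2 (vowel merger): hegobi → hegubi
  rule 3 (unconditioned shift): hegubi → heguvi
  rule 4 (vowel merger): heguvi → heguve
  rule 5 (h-loss): heguve → eguve
  ⇒ Taranu eguve

eguve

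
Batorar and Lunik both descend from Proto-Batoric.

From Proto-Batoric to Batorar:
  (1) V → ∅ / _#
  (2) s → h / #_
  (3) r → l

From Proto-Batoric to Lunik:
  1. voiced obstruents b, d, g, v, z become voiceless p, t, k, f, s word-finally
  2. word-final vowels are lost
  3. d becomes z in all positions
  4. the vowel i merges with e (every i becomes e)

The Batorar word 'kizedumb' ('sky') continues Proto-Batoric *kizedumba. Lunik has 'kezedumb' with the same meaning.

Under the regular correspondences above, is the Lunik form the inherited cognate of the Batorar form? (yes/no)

Derive the expected Lunik reflex of *kizedumba:
Lunik: *kizedumba
  kizedumba (rule 1 does not apply)
  kizedumba → kizedumb   [apocope]
  kizedumb → kizezumb   [unconditioned shift]
  kizezumb → kezezumb   [vowel merger]
  giving Lunik kezezumb.
The regular Lunik reflex would be 'kezezumb', but the attested form is 'kezedumb'. The correspondence is irregular, so they are not cognates (the Lunik form has a different source).

no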